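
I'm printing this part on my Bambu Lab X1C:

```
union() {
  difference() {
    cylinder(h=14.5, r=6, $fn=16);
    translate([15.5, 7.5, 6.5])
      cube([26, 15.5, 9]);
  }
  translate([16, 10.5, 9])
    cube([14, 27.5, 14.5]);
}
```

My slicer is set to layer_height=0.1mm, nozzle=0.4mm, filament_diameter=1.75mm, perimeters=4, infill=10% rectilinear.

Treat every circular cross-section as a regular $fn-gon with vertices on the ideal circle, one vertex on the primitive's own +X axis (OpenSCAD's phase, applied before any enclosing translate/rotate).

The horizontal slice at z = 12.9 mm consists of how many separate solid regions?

2

At z = 12.9 mm: the r=6 cylinder contributes a regular 16-gon of circumradius 6; the 26×15.5 cube at (15.5, 7.5) contributes its full rectangle; After the difference (first − rest): starting from the r=6 cylinder, the 26×15.5 cube at (15.5, 7.5) misses the remaining region (no effect) — 1 connected region; the 14×27.5 cube at (16, 10.5) contributes its full rectangle; Taking the union: the 2 present regions are separate (no shared area or edge), so areas and boundary lengths simply add and each stays a separate island — 2 connected regions. The result has 2 disconnected regions.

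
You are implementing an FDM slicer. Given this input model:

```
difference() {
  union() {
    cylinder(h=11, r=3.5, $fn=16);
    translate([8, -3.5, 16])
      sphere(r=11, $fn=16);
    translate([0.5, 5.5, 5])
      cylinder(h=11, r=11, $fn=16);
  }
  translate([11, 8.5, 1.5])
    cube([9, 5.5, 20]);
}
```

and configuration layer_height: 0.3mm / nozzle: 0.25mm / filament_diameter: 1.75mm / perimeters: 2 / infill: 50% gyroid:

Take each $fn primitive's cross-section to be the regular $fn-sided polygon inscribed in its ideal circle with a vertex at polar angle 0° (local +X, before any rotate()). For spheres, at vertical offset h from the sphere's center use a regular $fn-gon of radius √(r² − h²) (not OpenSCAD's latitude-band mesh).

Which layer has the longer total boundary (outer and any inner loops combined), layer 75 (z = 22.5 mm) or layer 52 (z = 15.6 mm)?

Layer 75 (z = 22.5): the cylinder does not reach this height (z outside [0, 11]); the sphere at (8, -3.5): section is a regular 16-gon, circumradius = √(r²−h²) = √(11²−6.5²) = 8.874 (perimeter = 2·16·8.874·sin(180°/16) = 55.40 mm); the cylinder at (0.5, 5.5) does not reach this height (z outside [5, 16]); Taking the union: only the r=11 sphere at (8, -3.5) is present, so the union is just that shape — boundary = 55.40 mm; the cube at (11, 8.5) is absent (z outside [1.5, 21.5]); Subtracting the remaining from the first: none of the subtracted shapes is present at this height, so that combined region is unchanged — boundary = 55.40 mm. So its perimeter = 55.40 mm. Layer 52 (z = 15.6): the cylinder is not intersected at this z (z outside [0, 11]); the r=11 sphere at (8, -3.5) slices to a regular 16-gon of circumradius 10.993 (√(r²−h²) with h=0.4 from center) (perimeter = 2·16·10.993·sin(180°/16) = 68.63 mm); the r=11 cylinder at (0.5, 5.5) gives a regular 16-gon of circumradius 11 (constant along its height) (perimeter = 2·16·11.000·sin(180°/16) = 68.67 mm); Combining (union): the regions partially overlap (shared area 128.77 mm²), so the edge portions inside another operand are dropped and the merged outline is re-measured after clipping — boundary = 93.63 mm; the cube at (11, 8.5) is present — its section is the full 9×5.5 rectangle (perimeter 29.00 mm); After the difference (first − rest): starting from the result so far, the 9×5.5 cube at (11, 8.5) misses the remaining region (no effect) — boundary = 93.63 mm. So its perimeter = 93.63 mm. Layer 52 is larger (93.63 vs 55.40 mm).

layer 52 (z = 15.6 mm)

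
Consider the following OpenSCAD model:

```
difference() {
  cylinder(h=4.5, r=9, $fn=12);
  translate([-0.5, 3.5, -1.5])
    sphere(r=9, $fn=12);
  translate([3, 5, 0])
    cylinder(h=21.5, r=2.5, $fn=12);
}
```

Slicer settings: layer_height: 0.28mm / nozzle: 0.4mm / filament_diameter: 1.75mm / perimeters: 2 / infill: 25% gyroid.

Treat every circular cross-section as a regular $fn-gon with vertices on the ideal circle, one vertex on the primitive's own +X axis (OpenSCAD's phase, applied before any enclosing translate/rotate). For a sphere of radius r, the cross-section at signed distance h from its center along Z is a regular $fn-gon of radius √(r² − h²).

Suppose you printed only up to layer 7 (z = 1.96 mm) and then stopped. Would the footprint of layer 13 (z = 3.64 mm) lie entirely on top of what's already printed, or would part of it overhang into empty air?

part overhangs

Compare the two slices. At z = 1.96: the cylinder: section is a regular 12-gon, circumradius r=9 (area = (12/2)·9.000²·sin(360°/12) = 243.00 mm²); the r=9 sphere at (-0.5, 3.5) contributes a regular 12-gon of circumradius √(9²−3.46²) = 8.308 (area = (12/2)·8.308²·sin(360°/12) = 207.09 mm²); the r=2.5 cylinder at (3, 5) contributes a regular 12-gon of circumradius 2.5 (area = (12/2)·2.500²·sin(360°/12) = 18.75 mm²); Taking the first minus the rest: starting from the r=9 cylinder (243.00 mm²), the r=9 sphere at (-0.5, 3.5) partially overlaps it — only the 164.51 mm² overlap (of its 207.09 mm²) is removed, clipping the outline; the r=2.5 cylinder at (3, 5) misses the remaining region (no effect) — area = 78.49 mm². At z = 3.64: the r=9 cylinder gives a regular 12-gon of circumradius 9 (constant along its height) (area = (12/2)·9.000²·sin(360°/12) = 243.00 mm²); the sphere at (-0.5, 3.5): section is a regular 12-gon, circumradius = √(r²−h²) = √(9²−5.14²) = 7.388 (area = (12/2)·7.388²·sin(360°/12) = 163.74 mm²); the cylinder at (3, 5): section is a regular 12-gon, circumradius r=2.5 (area = (12/2)·2.500²·sin(360°/12) = 18.75 mm²); Subtracting the remaining from the first: starting from the r=9 cylinder (243.00 mm²), the r=9 sphere at (-0.5, 3.5) partially overlaps it — only the 141.34 mm² overlap (of its 163.74 mm²) is removed, clipping the outline; the r=2.5 cylinder at (3, 5) misses the remaining region (no effect) — area = 101.66 mm². Checking containment: at z = 3.64 the cross-section extends beyond the z = 1.96 cross-section by about 23.17 mm².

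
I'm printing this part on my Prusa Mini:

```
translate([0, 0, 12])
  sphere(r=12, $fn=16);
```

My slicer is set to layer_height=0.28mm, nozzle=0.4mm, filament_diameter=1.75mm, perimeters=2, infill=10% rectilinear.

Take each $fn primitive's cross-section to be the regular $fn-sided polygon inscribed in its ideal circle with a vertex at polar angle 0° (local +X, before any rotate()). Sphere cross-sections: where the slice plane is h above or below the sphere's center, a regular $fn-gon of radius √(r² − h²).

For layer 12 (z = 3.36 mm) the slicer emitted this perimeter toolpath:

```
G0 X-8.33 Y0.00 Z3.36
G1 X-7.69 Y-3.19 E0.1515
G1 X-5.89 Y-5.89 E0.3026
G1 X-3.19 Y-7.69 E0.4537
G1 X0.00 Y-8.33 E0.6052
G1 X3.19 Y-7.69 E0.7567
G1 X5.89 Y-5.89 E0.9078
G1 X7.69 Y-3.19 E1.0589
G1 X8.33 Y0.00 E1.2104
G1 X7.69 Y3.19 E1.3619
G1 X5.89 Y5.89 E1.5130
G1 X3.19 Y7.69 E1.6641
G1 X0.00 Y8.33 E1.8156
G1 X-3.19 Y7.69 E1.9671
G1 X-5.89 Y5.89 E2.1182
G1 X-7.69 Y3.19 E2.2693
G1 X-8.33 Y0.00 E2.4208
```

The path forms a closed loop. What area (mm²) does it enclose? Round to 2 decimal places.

Apply the shoelace formula to the sequence of (X, Y) vertices; enclosed area = 212.31 mm².

212.31 mm²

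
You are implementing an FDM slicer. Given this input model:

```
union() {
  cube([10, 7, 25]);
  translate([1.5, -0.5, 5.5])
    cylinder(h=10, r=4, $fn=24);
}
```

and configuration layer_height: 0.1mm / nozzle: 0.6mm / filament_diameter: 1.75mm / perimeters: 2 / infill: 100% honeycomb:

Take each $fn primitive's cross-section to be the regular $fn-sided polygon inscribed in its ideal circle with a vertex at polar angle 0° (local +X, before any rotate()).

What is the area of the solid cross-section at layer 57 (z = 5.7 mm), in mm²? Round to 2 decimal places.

104.18 mm²

At z = 5.7 mm: the 10×7 cube contributes its full rectangle (area 70.00 mm²); the r=4 cylinder at (1.5, -0.5) gives a regular 24-gon of circumradius 4 (constant along its height) (area = (24/2)·4.000²·sin(360°/24) = 49.69 mm²); Combining (union): the regions partially overlap — summed areas 119.69 mm² minus the doubly-counted overlap 15.51 mm² gives 104.18 mm² — area = 104.18 mm². Overall, the cross-section is a single solid region. Net area = 104.18 mm².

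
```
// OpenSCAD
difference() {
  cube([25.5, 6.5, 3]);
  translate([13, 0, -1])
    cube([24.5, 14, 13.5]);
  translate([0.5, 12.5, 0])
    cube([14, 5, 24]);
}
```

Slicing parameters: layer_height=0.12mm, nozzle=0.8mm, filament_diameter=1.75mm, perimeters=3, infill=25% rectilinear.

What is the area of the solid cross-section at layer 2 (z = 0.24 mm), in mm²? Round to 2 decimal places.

At z = 0.24 mm: the cube is present — its section is the full 25.5×6.5 rectangle (area 165.75 mm²); the cube at (13, 0) is present — its section is the full 24.5×14 rectangle (area 343.00 mm²); the 14×5 cube at (0.5, 12.5) contributes its full rectangle (area 70.00 mm²); Subtracting the remaining from the first: starting from the 25.5×6.5 cube (165.75 mm²), the 24.5×14 cube at (13, 0) partially overlaps it — only the 81.25 mm² overlap (of its 343.00 mm²) is removed, clipping the outline; the 14×5 cube at (0.5, 12.5) misses the remaining region (no effect) — area = 84.50 mm². Overall, the cross-section is a single solid region. Net area = 84.50 mm².

84.50 mm²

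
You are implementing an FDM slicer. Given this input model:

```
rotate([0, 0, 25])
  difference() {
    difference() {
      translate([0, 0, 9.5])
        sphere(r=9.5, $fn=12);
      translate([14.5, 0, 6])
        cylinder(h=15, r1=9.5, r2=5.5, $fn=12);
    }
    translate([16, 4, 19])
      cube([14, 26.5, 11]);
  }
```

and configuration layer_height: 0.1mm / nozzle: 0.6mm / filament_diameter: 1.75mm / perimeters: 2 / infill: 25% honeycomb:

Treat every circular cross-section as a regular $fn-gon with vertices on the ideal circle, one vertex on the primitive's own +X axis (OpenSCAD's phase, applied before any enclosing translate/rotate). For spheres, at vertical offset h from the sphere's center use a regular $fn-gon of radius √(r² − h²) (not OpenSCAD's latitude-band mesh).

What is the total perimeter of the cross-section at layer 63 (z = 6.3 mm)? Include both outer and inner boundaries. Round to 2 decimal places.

At z = 6.3 mm: the r=9.5 sphere slices to a regular 12-gon of circumradius 8.945 (√(r²−h²) with h=3.2 from center) (perimeter = 2·12·8.945·sin(180°/12) = 55.56 mm); the cone at (14.5, 0): at t=0.020 of its height the radius interpolates to r₁+(r₂−r₁)t = 9.420, giving a regular 12-gon of that circumradius (perimeter = 2·12·9.420·sin(180°/12) = 58.51 mm); Taking the first minus the rest: starting from the r=9.5 sphere, the cone at (14.5, 0) partially overlaps it — only the 25.16 mm² overlap (of its 266.21 mm²) is removed, clipping the outline — boundary = 55.38 mm; the cube at (16, 4) is not intersected at this z (z outside [19, 30]); Subtracting the remaining from the first: none of the subtracted shapes is present at this height, so the result so far is unchanged — boundary = 55.38 mm; (whole slice rotated 25° about Z — lengths, areas and connectivity unchanged). Overall, the cross-section is a single solid region. Total boundary length (outer) = 55.38 mm.

55.38 mm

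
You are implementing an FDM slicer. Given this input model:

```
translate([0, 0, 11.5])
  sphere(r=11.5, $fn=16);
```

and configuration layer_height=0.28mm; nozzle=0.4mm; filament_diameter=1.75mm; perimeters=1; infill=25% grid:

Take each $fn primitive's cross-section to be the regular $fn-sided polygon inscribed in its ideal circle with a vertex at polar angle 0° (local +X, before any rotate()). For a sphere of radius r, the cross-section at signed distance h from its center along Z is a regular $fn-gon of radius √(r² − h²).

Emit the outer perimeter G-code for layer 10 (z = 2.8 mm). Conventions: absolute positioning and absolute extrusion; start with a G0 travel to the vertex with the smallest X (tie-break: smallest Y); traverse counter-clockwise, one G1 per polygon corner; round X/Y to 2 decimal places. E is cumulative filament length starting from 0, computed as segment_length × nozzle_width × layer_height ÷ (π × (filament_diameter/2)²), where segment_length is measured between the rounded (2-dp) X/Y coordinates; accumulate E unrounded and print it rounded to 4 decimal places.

G0 X-7.52 Y0.00 Z2.80
G1 X-6.95 Y-2.88 E0.1367
G1 X-5.32 Y-5.32 E0.2733
G1 X-2.88 Y-6.95 E0.4100
G1 X0.00 Y-7.52 E0.5467
G1 X2.88 Y-6.95 E0.6834
G1 X5.32 Y-5.32 E0.8200
G1 X6.95 Y-2.88 E0.9567
G1 X7.52 Y0.00 E1.0934
G1 X6.95 Y2.88 E1.2301
G1 X5.32 Y5.32 E1.3667
G1 X2.88 Y6.95 E1.5033
G1 X0.00 Y7.52 E1.6401
G1 X-2.88 Y6.95 E1.7768
G1 X-5.32 Y5.32 E1.9134
G1 X-6.95 Y2.88 E2.0500
G1 X-7.52 Y0.00 E2.1867

At z = 2.8 mm: the r=11.5 sphere slices to a regular 16-gon of circumradius 7.521 (√(r²−h²) with h=8.7 from center). The outline is a single polygon with 16 vertices. Extrusion per mm of travel: 0.4 × 0.28 / (π × 0.875²) = 0.046564. Accumulating E over each segment gives final E = 2.1867.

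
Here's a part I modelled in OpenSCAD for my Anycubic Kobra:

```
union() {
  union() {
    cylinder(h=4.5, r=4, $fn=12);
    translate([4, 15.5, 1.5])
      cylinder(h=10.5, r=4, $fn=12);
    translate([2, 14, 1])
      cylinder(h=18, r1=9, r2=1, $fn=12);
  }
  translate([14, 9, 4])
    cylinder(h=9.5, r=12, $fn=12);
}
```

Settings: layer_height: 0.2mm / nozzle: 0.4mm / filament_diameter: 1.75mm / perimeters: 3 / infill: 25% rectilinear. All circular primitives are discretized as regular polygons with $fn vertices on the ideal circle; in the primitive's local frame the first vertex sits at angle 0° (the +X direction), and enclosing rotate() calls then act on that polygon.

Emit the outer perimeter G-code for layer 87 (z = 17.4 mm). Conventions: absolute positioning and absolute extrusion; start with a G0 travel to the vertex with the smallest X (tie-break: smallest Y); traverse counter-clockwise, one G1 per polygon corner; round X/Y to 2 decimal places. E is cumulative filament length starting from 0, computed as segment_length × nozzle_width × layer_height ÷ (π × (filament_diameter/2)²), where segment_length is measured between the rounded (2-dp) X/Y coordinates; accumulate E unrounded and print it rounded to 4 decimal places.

At z = 17.4 mm: the cylinder does not reach this height (z outside [0, 4.5]); the cylinder at (4, 15.5) is absent (z outside [1.5, 12]); the cone at (2, 14) contributes a regular 12-gon of circumradius 1.711 (interpolated between r1=9 and r2=1 at t=0.911); Combining (union): only the cone at (2, 14) is present, so the union is just that shape — 1 connected region; the cylinder at (14, 9) is not intersected at this z (z outside [4, 13.5]); Taking the union: only the result so far is present, so the union is just that shape — 1 connected region. The outline is a single polygon with 12 vertices. Extrusion per mm of travel: 0.4 × 0.2 / (π × 0.875²) = 0.033260. Accumulating E over each segment gives final E = 0.3535.

G0 X0.29 Y14.00 Z17.40
G1 X0.52 Y13.14 E0.0296
G1 X1.14 Y12.52 E0.0588
G1 X2.00 Y12.29 E0.0884
G1 X2.86 Y12.52 E0.1180
G1 X3.48 Y13.14 E0.1472
G1 X3.71 Y14.00 E0.1768
G1 X3.48 Y14.86 E0.2064
G1 X2.86 Y15.48 E0.2355
G1 X2.00 Y15.71 E0.2651
G1 X1.14 Y15.48 E0.2948
G1 X0.52 Y14.86 E0.3239
G1 X0.29 Y14.00 E0.3535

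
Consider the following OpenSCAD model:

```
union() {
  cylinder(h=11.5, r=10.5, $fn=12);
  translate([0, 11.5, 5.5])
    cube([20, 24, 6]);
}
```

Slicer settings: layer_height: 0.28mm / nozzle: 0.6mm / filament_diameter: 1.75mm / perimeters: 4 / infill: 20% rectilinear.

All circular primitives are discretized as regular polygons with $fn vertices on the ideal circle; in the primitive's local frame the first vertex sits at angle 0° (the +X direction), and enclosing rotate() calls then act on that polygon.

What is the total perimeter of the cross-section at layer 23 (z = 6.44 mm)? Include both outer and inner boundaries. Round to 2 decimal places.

At z = 6.44 mm: the r=10.5 cylinder gives a regular 12-gon of circumradius 10.5 (constant along its height) (perimeter = 2·12·10.500·sin(180°/12) = 65.22 mm); the cube at (0, 11.5) (footprint 20×24) is included at this height (perimeter 88.00 mm); Taking the union: the 2 present regions are separate (no shared area or edge), so areas and boundary lengths simply add and each stays a separate island — boundary = 153.22 mm. Overall, the cross-section has 2 separate islands. Total boundary length (outer) = 153.22 mm.

153.22 mm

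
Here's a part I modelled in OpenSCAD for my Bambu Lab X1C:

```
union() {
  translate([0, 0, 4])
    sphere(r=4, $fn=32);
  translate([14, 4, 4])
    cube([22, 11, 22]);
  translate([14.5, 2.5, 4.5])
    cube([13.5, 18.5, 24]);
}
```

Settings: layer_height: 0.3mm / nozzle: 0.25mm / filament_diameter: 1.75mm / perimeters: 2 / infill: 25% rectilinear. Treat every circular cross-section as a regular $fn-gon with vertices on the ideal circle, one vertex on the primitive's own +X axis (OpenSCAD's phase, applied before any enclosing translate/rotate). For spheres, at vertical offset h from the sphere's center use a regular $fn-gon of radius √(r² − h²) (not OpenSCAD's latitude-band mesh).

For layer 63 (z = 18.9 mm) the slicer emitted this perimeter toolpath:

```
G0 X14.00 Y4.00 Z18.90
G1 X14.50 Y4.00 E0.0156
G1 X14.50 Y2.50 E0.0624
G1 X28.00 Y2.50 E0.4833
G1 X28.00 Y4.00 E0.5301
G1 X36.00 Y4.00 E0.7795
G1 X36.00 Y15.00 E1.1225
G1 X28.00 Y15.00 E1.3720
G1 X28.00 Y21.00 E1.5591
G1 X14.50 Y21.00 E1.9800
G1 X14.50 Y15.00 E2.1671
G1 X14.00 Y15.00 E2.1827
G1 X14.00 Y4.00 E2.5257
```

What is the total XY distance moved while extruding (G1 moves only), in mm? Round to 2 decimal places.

81.00 mm

Sum the Euclidean lengths of each G1 segment: total = 81.00 mm.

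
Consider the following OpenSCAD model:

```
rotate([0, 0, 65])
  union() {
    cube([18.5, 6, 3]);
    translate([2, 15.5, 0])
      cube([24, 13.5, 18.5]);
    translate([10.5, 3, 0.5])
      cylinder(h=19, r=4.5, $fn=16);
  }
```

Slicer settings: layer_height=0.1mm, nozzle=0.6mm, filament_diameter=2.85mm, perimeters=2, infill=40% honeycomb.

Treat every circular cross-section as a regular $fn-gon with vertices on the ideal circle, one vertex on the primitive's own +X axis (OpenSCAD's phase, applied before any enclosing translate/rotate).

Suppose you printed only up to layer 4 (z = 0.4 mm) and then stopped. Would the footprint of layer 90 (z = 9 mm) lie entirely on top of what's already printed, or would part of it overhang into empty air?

Compare the two slices. At z = 0.4: the cube is present — its section is the full 18.5×6 rectangle (area 111.00 mm²); the 24×13.5 cube at (2, 15.5) contributes its full rectangle (area 324.00 mm²); the cylinder at (10.5, 3) is not intersected at this z (z outside [0.5, 19.5]); Taking the union: the 2 present regions are separate (no shared area or edge), so areas and boundary lengths simply add and each stays a separate island — area = 435.00 mm²; (whole slice rotated 65° about Z — lengths, areas and connectivity unchanged). At z = 9: the cube is absent (z outside [0, 3]); the cube at (2, 15.5) (footprint 24×13.5) is included at this height (area 324.00 mm²); the r=4.5 cylinder at (10.5, 3) contributes a regular 16-gon of circumradius 4.5 (area = (16/2)·4.500²·sin(360°/16) = 61.99 mm²); Combining (union): the 2 present regions are separate (no shared area or edge), so areas and boundary lengths simply add and each stays a separate island — area = 385.99 mm²; (whole slice rotated 65° about Z — lengths, areas and connectivity unchanged). Checking containment: at z = 9 the cross-section extends beyond the z = 0.4 cross-section by about 13.11 mm².

part overhangs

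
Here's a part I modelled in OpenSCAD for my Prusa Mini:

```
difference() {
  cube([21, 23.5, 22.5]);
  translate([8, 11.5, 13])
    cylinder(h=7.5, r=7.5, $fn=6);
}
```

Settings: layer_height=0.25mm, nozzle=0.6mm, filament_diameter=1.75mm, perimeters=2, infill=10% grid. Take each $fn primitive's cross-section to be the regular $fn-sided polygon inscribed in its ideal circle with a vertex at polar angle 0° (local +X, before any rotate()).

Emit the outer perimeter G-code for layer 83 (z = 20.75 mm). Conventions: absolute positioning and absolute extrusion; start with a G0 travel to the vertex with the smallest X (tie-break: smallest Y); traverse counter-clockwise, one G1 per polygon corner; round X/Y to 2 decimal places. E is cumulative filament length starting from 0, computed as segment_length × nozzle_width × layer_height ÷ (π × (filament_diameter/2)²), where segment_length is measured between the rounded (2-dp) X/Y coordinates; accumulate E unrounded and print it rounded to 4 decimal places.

G0 X0.00 Y0.00 Z20.75
G1 X21.00 Y0.00 E1.3096
G1 X21.00 Y23.50 E2.7751
G1 X0.00 Y23.50 E4.0848
G1 X0.00 Y0.00 E5.5503

At z = 20.75 mm: the cube is present — its section is the full 21×23.5 rectangle; the cylinder at (8, 11.5) is absent (z outside [13, 20.5]); Taking the first minus the rest: none of the subtracted shapes is present at this height, so the 21×23.5 cube is unchanged — 1 connected region. The outline is a single polygon with 4 vertices. Extrusion per mm of travel: 0.6 × 0.25 / (π × 0.875²) = 0.062363. Accumulating E over each segment gives final E = 5.5503.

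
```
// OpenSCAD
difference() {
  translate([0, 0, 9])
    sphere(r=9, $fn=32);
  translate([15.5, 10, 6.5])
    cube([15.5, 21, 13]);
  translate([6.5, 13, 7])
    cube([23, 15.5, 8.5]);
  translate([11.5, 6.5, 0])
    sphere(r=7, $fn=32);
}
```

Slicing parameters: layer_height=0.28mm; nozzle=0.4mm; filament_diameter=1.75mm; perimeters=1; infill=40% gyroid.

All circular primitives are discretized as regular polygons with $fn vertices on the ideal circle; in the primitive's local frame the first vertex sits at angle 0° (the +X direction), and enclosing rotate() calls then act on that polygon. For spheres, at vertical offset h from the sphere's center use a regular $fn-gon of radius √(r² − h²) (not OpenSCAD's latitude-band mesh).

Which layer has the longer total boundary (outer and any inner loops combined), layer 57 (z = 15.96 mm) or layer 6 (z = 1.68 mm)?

layer 57 (z = 15.96 mm)

Layer 57 (z = 15.96): the r=9 sphere slices to a regular 32-gon of circumradius 5.706 (√(r²−h²) with h=6.96 from center) (perimeter = 2·32·5.706·sin(180°/32) = 35.79 mm); the cube at (15.5, 10) is present — its section is the full 15.5×21 rectangle (perimeter 73.00 mm); the cube at (6.5, 13) is absent (z outside [7, 15.5]); the sphere at (11.5, 6.5) is absent (|z−center|=15.960 > r=7); After the difference (first − rest): starting from the r=9 sphere, the 15.5×21 cube at (15.5, 10) misses the remaining region (no effect) — boundary = 35.79 mm. So its perimeter = 35.79 mm. Layer 6 (z = 1.68): the r=9 sphere slices to a regular 32-gon of circumradius 5.236 (√(r²−h²) with h=7.32 from center) (perimeter = 2·32·5.236·sin(180°/32) = 32.85 mm); the cube at (15.5, 10) is absent (z outside [6.5, 19.5]); the cube at (6.5, 13) is absent (z outside [7, 15.5]); the r=7 sphere at (11.5, 6.5) contributes a regular 32-gon of circumradius √(7²−1.68²) = 6.795 (perimeter = 2·32·6.795·sin(180°/32) = 42.63 mm); After the difference (first − rest): starting from the r=9 sphere, the r=7 sphere at (11.5, 6.5) misses the remaining region (no effect) — boundary = 32.85 mm. So its perimeter = 32.85 mm. Layer 57 is larger (35.79 vs 32.85 mm).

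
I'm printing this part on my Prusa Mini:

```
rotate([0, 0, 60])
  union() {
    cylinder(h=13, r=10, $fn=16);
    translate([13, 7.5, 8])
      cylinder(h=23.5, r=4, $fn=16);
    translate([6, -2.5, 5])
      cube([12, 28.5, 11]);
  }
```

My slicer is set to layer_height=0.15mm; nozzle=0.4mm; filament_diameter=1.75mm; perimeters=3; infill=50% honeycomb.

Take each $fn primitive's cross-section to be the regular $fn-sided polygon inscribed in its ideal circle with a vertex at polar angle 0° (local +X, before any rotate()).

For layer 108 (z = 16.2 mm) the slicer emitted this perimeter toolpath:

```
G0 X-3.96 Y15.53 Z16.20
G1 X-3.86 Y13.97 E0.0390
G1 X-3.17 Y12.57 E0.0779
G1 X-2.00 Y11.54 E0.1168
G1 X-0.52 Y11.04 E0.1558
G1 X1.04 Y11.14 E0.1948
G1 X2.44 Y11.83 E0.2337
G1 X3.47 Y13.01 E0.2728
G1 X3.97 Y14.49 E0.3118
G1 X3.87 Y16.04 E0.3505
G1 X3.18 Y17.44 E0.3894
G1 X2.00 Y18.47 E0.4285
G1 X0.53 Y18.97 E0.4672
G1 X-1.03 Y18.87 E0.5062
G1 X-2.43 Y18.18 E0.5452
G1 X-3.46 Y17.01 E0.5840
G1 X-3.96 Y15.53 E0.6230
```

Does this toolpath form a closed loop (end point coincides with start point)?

Start point (G0): (-3.96, 15.53). End point (last G1): the path returns to the start — closed.

yes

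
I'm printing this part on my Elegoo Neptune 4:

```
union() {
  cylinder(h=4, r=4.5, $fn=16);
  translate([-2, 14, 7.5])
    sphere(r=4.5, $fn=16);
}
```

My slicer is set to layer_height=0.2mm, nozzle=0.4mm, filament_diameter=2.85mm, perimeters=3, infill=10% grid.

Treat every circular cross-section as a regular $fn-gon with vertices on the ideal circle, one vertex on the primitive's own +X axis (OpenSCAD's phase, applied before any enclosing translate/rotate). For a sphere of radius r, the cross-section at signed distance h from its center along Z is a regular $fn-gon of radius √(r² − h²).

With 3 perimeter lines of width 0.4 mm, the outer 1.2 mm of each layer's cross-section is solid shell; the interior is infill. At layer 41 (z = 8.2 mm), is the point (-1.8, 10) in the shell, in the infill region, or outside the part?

shell

At z = 8.2 mm: the cylinder does not reach this height (z outside [0, 4]); the r=4.5 sphere at (-2, 14) contributes a regular 16-gon of circumradius √(4.5²−0.7²) = 4.445; Taking the union: only the r=4.5 sphere at (-2, 14) is present, so the union is just that shape — 1 connected region. Overall, the cross-section is a single solid region. The nearest boundary edge runs (-2.00, 9.55)→(-0.30, 9.89); distance from the point to it = 0.40 mm. The point is inside the cross-section, 0.40 mm from the nearest boundary — within the 1.2 mm shell band (3 × 0.4).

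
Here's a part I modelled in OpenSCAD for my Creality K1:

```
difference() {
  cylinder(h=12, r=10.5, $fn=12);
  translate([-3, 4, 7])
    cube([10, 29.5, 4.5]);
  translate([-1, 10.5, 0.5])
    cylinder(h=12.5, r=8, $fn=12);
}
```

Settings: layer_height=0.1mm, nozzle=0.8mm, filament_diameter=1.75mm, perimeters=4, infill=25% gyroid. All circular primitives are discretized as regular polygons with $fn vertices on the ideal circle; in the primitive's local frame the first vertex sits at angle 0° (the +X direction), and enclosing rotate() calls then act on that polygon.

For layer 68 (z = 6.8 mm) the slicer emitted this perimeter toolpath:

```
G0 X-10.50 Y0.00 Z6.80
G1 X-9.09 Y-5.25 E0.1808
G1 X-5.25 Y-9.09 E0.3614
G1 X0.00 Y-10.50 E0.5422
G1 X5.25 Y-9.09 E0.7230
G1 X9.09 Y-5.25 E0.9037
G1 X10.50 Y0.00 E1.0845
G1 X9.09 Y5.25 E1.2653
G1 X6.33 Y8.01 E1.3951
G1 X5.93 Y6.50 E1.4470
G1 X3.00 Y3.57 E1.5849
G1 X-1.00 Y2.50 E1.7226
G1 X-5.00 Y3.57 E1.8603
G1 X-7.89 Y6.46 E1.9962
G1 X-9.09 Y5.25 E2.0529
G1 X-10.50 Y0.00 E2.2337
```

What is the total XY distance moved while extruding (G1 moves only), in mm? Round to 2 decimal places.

67.16 mm

Sum the Euclidean lengths of each G1 segment: total = 67.16 mm.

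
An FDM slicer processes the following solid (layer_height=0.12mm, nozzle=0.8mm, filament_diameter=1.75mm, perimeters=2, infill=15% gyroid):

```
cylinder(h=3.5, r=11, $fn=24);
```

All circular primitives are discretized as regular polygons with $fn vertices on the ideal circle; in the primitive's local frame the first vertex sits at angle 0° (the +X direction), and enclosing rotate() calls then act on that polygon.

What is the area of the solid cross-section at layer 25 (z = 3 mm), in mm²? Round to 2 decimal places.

375.81 mm²

At z = 3 mm: the cylinder: section is a regular 24-gon, circumradius r=11 (area = (24/2)·11.000²·sin(360°/24) = 375.81 mm²). Overall, the cross-section is a single solid region. Net area = 375.81 mm².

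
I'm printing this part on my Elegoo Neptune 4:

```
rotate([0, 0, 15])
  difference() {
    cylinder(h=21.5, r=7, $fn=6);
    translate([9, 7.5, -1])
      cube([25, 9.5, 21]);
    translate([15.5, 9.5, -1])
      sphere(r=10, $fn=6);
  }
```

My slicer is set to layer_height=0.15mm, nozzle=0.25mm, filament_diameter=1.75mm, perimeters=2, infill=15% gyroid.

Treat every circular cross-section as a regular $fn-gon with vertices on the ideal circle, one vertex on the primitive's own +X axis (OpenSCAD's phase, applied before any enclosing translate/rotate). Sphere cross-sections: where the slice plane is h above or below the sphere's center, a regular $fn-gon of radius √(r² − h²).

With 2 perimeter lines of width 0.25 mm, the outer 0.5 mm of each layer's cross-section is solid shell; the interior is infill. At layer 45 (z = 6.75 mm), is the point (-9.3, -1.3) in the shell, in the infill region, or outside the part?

outside

At z = 6.75 mm: the r=7 cylinder gives a regular 6-gon of circumradius 7 (constant along its height); the 25×9.5 cube at (9, 7.5) contributes its full rectangle; the sphere at (15.5, 9.5): section is a regular 6-gon, circumradius = √(r²−h²) = √(10²−7.75²) = 6.320; Subtracting the remaining from the first: starting from the r=7 cylinder, the 25×9.5 cube at (9, 7.5) misses the remaining region (no effect); the r=10 sphere at (15.5, 9.5) misses the remaining region (no effect) — 1 connected region; (rotated 15° about Z; rotation is an isometry so areas/perimeters/island counts are preserved). Overall, the cross-section is a single solid region. Undo the 15° rotation: the query point maps to (-9.320, 1.151) in the un-rotated model frame. The nearest boundary edge runs (-3.50, -6.06)→(-7.00, 0.00); distance from the point to it = 2.59 mm. The point is not inside any of the regions above, so it lies outside the cross-section (2.59 mm from the nearest boundary).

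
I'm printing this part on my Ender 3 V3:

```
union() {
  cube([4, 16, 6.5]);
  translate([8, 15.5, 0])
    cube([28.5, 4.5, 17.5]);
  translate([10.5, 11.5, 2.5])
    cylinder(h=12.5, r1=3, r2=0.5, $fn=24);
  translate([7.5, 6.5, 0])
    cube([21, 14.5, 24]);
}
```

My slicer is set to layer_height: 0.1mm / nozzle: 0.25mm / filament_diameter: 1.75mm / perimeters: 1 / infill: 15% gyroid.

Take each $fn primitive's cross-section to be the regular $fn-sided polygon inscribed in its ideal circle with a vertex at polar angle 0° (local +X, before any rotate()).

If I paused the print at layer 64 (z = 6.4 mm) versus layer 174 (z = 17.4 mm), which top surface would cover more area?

Layer 64 (z = 6.4): the cube is present — its section is the full 4×16 rectangle (area 64.00 mm²); the cube at (8, 15.5) is present — its section is the full 28.5×4.5 rectangle (area 128.25 mm²); the cone at (10.5, 11.5) (r1=3→r2=0.5) has section circumradius 2.220 here — a regular 24-gon (area = (24/2)·2.220²·sin(360°/24) = 15.31 mm²); the cube at (7.5, 6.5) is present — its section is the full 21×14.5 rectangle (area 304.50 mm²); Combining (union): the regions partially overlap — summed areas 512.06 mm² minus the doubly-counted overlap 107.56 mm² gives 404.50 mm² — area = 404.50 mm². So its area = 404.50 mm². Layer 174 (z = 17.4): the cube does not reach this height (z outside [0, 6.5]); the 28.5×4.5 cube at (8, 15.5) contributes its full rectangle (area 128.25 mm²); the cone at (10.5, 11.5) does not reach this height (z outside [2.5, 15]); the cube at (7.5, 6.5) (footprint 21×14.5) is included at this height (area 304.50 mm²); Taking the union: the regions partially overlap — summed areas 432.75 mm² minus the doubly-counted overlap 92.25 mm² gives 340.50 mm² — area = 340.50 mm². So its area = 340.50 mm². Layer 64 is larger (404.50 vs 340.50 mm²).

layer 64 (z = 6.4 mm)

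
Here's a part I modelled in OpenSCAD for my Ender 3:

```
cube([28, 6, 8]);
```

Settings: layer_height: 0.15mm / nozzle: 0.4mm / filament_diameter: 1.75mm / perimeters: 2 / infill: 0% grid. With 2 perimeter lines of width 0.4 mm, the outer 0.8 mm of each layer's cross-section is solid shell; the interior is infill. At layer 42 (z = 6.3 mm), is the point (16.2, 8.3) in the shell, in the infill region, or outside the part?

outside

At z = 6.3 mm: the cube (footprint 28×6) is included at this height. Overall, the cross-section is a single solid region. The nearest boundary edge runs (28.00, 6.00)→(0.00, 6.00); distance from the point to it = 2.30 mm. The point is not inside any of the regions above, so it lies outside the cross-section (2.30 mm from the nearest boundary).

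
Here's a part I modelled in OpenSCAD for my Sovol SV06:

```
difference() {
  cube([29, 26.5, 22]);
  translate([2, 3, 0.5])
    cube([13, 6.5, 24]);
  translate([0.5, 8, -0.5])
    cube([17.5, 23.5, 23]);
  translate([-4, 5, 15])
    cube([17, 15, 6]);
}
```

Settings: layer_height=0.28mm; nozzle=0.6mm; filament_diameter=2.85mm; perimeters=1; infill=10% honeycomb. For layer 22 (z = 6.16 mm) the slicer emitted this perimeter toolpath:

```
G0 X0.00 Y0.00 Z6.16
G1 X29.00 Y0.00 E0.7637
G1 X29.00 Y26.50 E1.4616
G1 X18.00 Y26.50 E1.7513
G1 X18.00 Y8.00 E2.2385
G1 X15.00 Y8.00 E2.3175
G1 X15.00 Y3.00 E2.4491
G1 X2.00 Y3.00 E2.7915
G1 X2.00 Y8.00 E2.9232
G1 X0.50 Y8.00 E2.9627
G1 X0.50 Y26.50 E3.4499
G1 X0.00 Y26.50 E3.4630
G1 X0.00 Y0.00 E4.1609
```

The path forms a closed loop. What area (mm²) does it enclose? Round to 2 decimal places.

Apply the shoelace formula to the sequence of (X, Y) vertices; enclosed area = 379.75 mm².

379.75 mm²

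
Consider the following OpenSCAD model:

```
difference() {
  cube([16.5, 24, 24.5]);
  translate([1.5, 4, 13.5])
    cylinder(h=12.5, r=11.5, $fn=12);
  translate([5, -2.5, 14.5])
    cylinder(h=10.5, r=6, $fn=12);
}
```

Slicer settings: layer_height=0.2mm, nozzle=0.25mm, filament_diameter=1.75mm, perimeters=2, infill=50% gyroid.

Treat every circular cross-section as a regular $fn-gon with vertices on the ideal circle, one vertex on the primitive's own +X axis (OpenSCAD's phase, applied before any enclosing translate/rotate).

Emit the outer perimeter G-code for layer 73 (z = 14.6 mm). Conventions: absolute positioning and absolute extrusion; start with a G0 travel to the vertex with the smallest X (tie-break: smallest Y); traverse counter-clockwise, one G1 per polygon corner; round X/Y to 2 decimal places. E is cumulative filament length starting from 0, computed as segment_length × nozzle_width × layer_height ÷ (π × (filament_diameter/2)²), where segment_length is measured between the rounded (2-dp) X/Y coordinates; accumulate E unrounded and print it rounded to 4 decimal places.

At z = 14.6 mm: the cube is present — its section is the full 16.5×24 rectangle; the cylinder at (1.5, 4): section is a regular 12-gon, circumradius r=11.5; the cylinder at (5, -2.5): section is a regular 12-gon, circumradius r=6; Taking the first minus the rest: starting from the 16.5×24 cube, the r=11.5 cylinder at (1.5, 4) partially overlaps it — only the 165.99 mm² overlap (of its 396.75 mm²) is removed, clipping the outline; the r=6 cylinder at (5, -2.5) misses the remaining region (no effect) — 1 connected region. The outline is a single polygon with 9 vertices. Extrusion per mm of travel: 0.25 × 0.2 / (π × 0.875²) = 0.020788. Accumulating E over each segment gives final E = 1.6115.

G0 X0.00 Y15.10 Z14.60
G1 X1.50 Y15.50 E0.0323
G1 X7.25 Y13.96 E0.1560
G1 X11.46 Y9.75 E0.2798
G1 X13.00 Y4.00 E0.4035
G1 X11.93 Y0.00 E0.4896
G1 X16.50 Y0.00 E0.5846
G1 X16.50 Y24.00 E1.0835
G1 X0.00 Y24.00 E1.4265
G1 X0.00 Y15.10 E1.6115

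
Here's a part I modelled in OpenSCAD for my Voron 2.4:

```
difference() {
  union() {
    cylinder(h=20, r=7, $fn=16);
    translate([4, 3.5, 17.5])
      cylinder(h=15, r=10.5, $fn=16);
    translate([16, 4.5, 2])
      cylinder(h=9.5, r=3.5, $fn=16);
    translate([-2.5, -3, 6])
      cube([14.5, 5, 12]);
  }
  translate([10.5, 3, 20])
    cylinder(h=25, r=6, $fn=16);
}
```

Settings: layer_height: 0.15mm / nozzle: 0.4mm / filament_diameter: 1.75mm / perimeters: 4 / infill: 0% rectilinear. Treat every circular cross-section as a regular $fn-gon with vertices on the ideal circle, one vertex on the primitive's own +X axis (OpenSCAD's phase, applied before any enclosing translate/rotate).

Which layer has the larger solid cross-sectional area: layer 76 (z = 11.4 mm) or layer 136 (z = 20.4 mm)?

Layer 76 (z = 11.4): the r=7 cylinder gives a regular 16-gon of circumradius 7 (constant along its height) (area = (16/2)·7.000²·sin(360°/16) = 150.01 mm²); the cylinder at (4, 3.5) does not reach this height (z outside [17.5, 32.5]); the r=3.5 cylinder at (16, 4.5) gives a regular 16-gon of circumradius 3.5 (constant along its height) (area = (16/2)·3.500²·sin(360°/16) = 37.50 mm²); the cube at (-2.5, -3) (footprint 14.5×5) is included at this height (area 72.50 mm²); Taking the union: the regions partially overlap — summed areas 260.01 mm² minus the doubly-counted overlap 46.18 mm² gives 213.83 mm² — area = 213.83 mm²; the cylinder at (10.5, 3) is absent (z outside [20, 45]); Subtracting the remaining from the first: none of the subtracted shapes is present at this height, so that combined region is unchanged — area = 213.83 mm². So its area = 213.83 mm². Layer 136 (z = 20.4): the cylinder does not reach this height (z outside [0, 20]); the r=10.5 cylinder at (4, 3.5) gives a regular 16-gon of circumradius 10.5 (constant along its height) (area = (16/2)·10.500²·sin(360°/16) = 337.53 mm²); the cylinder at (16, 4.5) is absent (z outside [2, 11.5]); the cube at (-2.5, -3) is absent (z outside [6, 18]); Taking the union: only the r=10.5 cylinder at (4, 3.5) is present, so the union is just that shape — area = 337.53 mm²; the r=6 cylinder at (10.5, 3) gives a regular 16-gon of circumradius 6 (constant along its height) (area = (16/2)·6.000²·sin(360°/16) = 110.21 mm²); Taking the first minus the rest: starting from the result so far (337.53 mm²), the r=6 cylinder at (10.5, 3) partially overlaps it — only the 93.08 mm² overlap (of its 110.21 mm²) is removed, clipping the outline — area = 244.45 mm². So its area = 244.45 mm². Layer 136 is larger (244.45 vs 213.83 mm²).

layer 136 (z = 20.4 mm)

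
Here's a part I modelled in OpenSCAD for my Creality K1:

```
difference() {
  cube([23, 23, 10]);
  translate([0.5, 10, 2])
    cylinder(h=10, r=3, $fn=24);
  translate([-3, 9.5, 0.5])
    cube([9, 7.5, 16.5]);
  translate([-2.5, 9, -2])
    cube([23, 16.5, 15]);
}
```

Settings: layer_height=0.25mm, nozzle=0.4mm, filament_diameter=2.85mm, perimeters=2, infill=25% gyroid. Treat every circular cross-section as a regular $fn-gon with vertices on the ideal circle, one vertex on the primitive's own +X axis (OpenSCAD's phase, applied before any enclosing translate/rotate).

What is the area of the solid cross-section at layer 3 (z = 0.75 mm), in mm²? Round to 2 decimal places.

242.00 mm²

At z = 0.75 mm: the cube (footprint 23×23) is included at this height (area 529.00 mm²); the cylinder at (0.5, 10) is not intersected at this z (z outside [2, 12]); the cube at (-3, 9.5) is present — its section is the full 9×7.5 rectangle (area 67.50 mm²); the cube at (-2.5, 9) is present — its section is the full 23×16.5 rectangle (area 379.50 mm²); After the difference (first − rest): starting from the 23×23 cube (529.00 mm²), the 9×7.5 cube at (-3, 9.5) partially overlaps it — only the 45.00 mm² overlap (of its 67.50 mm²) is removed, clipping the outline; the 23×16.5 cube at (-2.5, 9) partially overlaps it — only the 242.00 mm² overlap (of its 379.50 mm²) is removed, clipping the outline — area = 242.00 mm². Overall, the cross-section is a single solid region. Net area = 242.00 mm².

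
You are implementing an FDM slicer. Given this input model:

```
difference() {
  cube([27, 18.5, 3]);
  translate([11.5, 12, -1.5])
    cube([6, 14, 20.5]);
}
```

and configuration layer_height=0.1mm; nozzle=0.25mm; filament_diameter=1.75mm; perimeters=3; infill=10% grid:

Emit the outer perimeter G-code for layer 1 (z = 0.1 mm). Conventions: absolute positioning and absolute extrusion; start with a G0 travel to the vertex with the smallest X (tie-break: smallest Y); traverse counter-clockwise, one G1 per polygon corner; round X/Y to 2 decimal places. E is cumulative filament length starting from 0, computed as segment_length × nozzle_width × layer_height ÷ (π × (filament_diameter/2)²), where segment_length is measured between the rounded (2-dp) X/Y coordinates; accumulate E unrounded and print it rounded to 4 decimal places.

At z = 0.1 mm: the cube (footprint 27×18.5) is included at this height; the cube at (11.5, 12) is present — its section is the full 6×14 rectangle; Subtracting the remaining from the first: starting from the 27×18.5 cube, the 6×14 cube at (11.5, 12) partially overlaps it — only the 39.00 mm² overlap (of its 84.00 mm²) is removed, clipping the outline — 1 connected region. The outline is a single polygon with 8 vertices. Extrusion per mm of travel: 0.25 × 0.1 / (π × 0.875²) = 0.010394. Accumulating E over each segment gives final E = 1.0810.

G0 X0.00 Y0.00 Z0.10
G1 X27.00 Y0.00 E0.2806
G1 X27.00 Y18.50 E0.4729
G1 X17.50 Y18.50 E0.5717
G1 X17.50 Y12.00 E0.6392
G1 X11.50 Y12.00 E0.7016
G1 X11.50 Y18.50 E0.7691
G1 X0.00 Y18.50 E0.8887
G1 X0.00 Y0.00 E1.0810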